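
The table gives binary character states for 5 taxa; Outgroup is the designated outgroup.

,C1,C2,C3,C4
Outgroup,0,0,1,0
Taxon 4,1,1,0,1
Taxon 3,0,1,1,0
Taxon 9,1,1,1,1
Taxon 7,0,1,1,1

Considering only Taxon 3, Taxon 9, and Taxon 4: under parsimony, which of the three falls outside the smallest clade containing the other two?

Taxon 3

Character polarity is set by the outgroup: the derived state is whichever differs from the outgroup's state, so for C3 the derived state is '0', and for the remaining characters it is '1'.
Only Taxon 4 and Taxon 9 show the derived state '1' for C1, supporting them as a clade.
C2 (derived state '1') is shared by all ingroup taxa — unites the whole ingroup.
C3 (derived state '0') is unique to Taxon 4 (autapomorphy; uninformative for grouping).
C4 (derived state '1') is shared by Taxon 4, Taxon 7, and Taxon 9 — a synapomorphy uniting that clade.
Most parsimonious ingroup topology: (((Taxon 4,Taxon 9),Taxon 7),Taxon 3).
Taxon 4 and Taxon 9 share a more recent common ancestor with each other than either does with Taxon 3, so Taxon 3 is the least closely related of the three.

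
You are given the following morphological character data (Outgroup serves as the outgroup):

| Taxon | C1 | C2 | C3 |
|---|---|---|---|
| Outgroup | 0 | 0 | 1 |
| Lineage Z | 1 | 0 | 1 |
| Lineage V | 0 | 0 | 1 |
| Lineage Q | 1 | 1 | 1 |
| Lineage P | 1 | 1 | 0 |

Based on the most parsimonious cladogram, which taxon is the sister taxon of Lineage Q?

Lineage P

Character polarity is set by the outgroup: the derived state is whichever differs from the outgroup's state, so for C3 the derived state is '0', and for the remaining characters it is '1'.
C1: derived state '1' in Lineage P, Lineage Q, and Lineage Z only — synapomorphy for {Lineage P, Lineage Q, Lineage Z}.
Only Lineage P and Lineage Q show the derived state '1' for C2, supporting them as a clade.
C3: derived state '0' in Lineage P only — an autapomorphy, so it tells us nothing about relationships among taxa.
Most parsimonious ingroup topology: (((Lineage Q,Lineage P),Lineage Z),Lineage V).
Lineage Q and Lineage P form a cherry on this tree, so they are sister taxa.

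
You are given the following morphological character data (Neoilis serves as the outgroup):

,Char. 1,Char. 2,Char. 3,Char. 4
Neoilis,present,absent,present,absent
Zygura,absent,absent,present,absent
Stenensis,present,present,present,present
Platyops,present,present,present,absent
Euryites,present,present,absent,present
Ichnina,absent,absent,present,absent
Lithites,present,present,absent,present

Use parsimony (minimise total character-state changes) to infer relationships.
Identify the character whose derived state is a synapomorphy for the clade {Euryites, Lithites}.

Character polarity is set by the outgroup: the derived state is whichever differs from the outgroup's state, so for Char. 1, Char. 3 the derived state is 'absent', and for the remaining characters it is 'present'.
Only Ichnina and Zygura show the derived state 'absent' for Char. 1, supporting them as a clade.
Char. 2 (derived state 'present') is shared by Euryites, Lithites, Platyops, and Stenensis — a synapomorphy uniting that clade.
Char. 3: derived state 'absent' in Euryites and Lithites only — synapomorphy for {Euryites, Lithites}.
Char. 4 (derived state 'present') is shared by Euryites, Lithites, and Stenensis — a synapomorphy uniting that clade.
Most parsimonious ingroup topology: ((Zygura,Ichnina),((Stenensis,(Euryites,Lithites)),Platyops)).
The clade {Euryites, Lithites} is supported by Char. 3: its derived state 'absent' occurs in exactly those taxa and in no other taxon (including the outgroup).

Char. 3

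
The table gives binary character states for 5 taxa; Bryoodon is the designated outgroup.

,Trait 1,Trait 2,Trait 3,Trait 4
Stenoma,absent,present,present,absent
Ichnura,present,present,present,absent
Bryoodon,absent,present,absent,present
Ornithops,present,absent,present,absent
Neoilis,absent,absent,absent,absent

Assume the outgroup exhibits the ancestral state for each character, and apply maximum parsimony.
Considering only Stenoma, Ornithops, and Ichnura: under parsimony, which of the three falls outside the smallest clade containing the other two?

Character polarity is set by the outgroup: the derived state is whichever differs from the outgroup's state, so for Trait 2, Trait 4 the derived state is 'absent', and for the remaining characters it is 'present'.
Trait 1: derived state 'present' in Ichnura and Ornithops only — synapomorphy for {Ichnura, Ornithops}.
Trait 2 (state 'absent') occurs in Neoilis and Ornithops but conflicts with the nesting implied by the other characters — most parsimoniously interpreted as homoplasy.
Trait 3: derived state 'present' in Ichnura, Ornithops, and Stenoma only — synapomorphy for {Ichnura, Ornithops, Stenoma}.
Trait 4 (derived state 'absent') is shared by all ingroup taxa — unites the whole ingroup.
Most parsimonious ingroup topology: ((Stenoma,(Ornithops,Ichnura)),Neoilis).
Ichnura and Ornithops share a more recent common ancestor with each other than either does with Stenoma, so Stenoma is the least closely related of the three.

Stenoma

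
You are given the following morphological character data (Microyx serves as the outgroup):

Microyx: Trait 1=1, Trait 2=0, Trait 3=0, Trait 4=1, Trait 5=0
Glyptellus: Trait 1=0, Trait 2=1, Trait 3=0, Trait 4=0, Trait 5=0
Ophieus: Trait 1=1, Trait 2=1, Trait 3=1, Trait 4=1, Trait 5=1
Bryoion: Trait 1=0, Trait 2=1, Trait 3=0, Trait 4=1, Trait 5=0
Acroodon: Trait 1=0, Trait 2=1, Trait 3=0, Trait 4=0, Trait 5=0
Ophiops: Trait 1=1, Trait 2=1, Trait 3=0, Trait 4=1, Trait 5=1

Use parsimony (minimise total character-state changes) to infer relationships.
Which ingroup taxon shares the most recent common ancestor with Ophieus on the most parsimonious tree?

Character polarity is set by the outgroup: the derived state is whichever differs from the outgroup's state, so for Trait 1, Trait 4 the derived state is '0', and for the remaining characters it is '1'.
Only Acroodon, Bryoion, and Glyptellus show the derived state '0' for Trait 1, supporting them as a clade.
All ingroup taxa share the derived state '1' for Trait 2; it defines the ingroup but does not resolve relationships within it.
Trait 3: derived state '1' in Ophieus only — an autapomorphy, so it tells us nothing about relationships among taxa.
Trait 4: derived state '0' in Acroodon and Glyptellus only — synapomorphy for {Acroodon, Glyptellus}.
Trait 5 (derived state '1') is shared by Ophieus and Ophiops — a synapomorphy uniting that clade.
Most parsimonious ingroup topology: (((Glyptellus,Acroodon),Bryoion),(Ophieus,Ophiops)).
Ophieus and Ophiops form a cherry on this tree, so they are sister taxa.

Ophiops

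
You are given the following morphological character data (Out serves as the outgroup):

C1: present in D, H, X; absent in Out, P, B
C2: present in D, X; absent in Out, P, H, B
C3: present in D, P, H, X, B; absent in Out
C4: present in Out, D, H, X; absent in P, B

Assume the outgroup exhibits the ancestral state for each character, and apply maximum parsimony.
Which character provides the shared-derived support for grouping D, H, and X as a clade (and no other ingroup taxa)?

C1

Character polarity is set by the outgroup: the derived state is whichever differs from the outgroup's state, so for C4 the derived state is 'absent', and for the remaining characters it is 'present'.
Only D, H, and X show the derived state 'present' for C1, supporting them as a clade.
C2: derived state 'present' in D and X only — synapomorphy for {D, X}.
C3 (derived state 'present') is shared by all ingroup taxa — unites the whole ingroup.
C4 (derived state 'absent') is shared by B and P — a synapomorphy uniting that clade.
Most parsimonious ingroup topology: (((D,X),H),(P,B)).
The clade {D, H, X} is supported by C1: its derived state 'present' occurs in exactly those taxa and in no other taxon (including the outgroup).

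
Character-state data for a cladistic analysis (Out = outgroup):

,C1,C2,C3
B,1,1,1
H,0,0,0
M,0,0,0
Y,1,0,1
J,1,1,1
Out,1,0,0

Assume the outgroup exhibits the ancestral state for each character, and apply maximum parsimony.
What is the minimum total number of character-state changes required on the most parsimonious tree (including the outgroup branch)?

Character polarity is set by the outgroup: the derived state is whichever differs from the outgroup's state, so for C1 the derived state is '0', and for the remaining characters it is '1'.
C1 (derived state '0') is shared by H and M — a synapomorphy uniting that clade.
C2: derived state '1' in B and J only — synapomorphy for {B, J}.
Only B, J, and Y show the derived state '1' for C3, supporting them as a clade.
Most parsimonious ingroup topology: ((M,H),(Y,(B,J))).
Changes per character on this tree: C1: 1; C2: 1; C3: 1.
Total = 3.

3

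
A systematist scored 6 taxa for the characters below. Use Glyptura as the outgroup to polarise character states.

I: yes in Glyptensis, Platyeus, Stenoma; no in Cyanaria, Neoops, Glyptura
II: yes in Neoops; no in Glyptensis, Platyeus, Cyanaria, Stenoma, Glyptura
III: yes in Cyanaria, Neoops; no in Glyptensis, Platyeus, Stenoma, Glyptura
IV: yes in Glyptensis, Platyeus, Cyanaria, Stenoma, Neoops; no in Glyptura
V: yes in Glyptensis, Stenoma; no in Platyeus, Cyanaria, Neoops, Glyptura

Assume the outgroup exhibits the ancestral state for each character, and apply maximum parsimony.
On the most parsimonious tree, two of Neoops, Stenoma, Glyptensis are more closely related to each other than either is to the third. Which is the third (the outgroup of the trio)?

The outgroup has state 'no' for every character, so 'yes' is the derived state throughout.
Only Glyptensis, Platyeus, and Stenoma show the derived state 'yes' for I, supporting them as a clade.
II (derived state 'yes') is unique to Neoops (autapomorphy; uninformative for grouping).
III (derived state 'yes') is shared by Cyanaria and Neoops — a synapomorphy uniting that clade.
All ingroup taxa share the derived state 'yes' for IV; it defines the ingroup but does not resolve relationships within it.
V (derived state 'yes') is shared by Glyptensis and Stenoma — a synapomorphy uniting that clade.
Most parsimonious ingroup topology: ((Neoops,Cyanaria),((Stenoma,Glyptensis),Platyeus)).
Stenoma and Glyptensis share a more recent common ancestor with each other than either does with Neoops, so Neoops is the least closely related of the three.

Neoops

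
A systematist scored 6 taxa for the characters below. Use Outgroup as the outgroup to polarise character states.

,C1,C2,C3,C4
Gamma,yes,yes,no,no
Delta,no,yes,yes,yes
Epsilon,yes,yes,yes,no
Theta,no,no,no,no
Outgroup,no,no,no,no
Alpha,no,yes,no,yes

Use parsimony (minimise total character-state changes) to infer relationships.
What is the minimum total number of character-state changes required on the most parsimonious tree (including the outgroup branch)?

The outgroup has state 'no' for every character, so 'yes' is the derived state throughout.
C1 (derived state 'yes') is shared by Epsilon and Gamma — a synapomorphy uniting that clade.
Only Alpha, Delta, Epsilon, and Gamma show the derived state 'yes' for C2, supporting them as a clade.
C3 (state 'yes') occurs in Delta and Epsilon but conflicts with the nesting implied by the other characters — most parsimoniously interpreted as homoplasy.
C4: derived state 'yes' in Alpha and Delta only — synapomorphy for {Alpha, Delta}.
Most parsimonious ingroup topology: (((Alpha,Delta),(Epsilon,Gamma)),Theta).
Changes per character on this tree: C1: 1; C2: 1; C3: 2; C4: 1.
Total = 5.

5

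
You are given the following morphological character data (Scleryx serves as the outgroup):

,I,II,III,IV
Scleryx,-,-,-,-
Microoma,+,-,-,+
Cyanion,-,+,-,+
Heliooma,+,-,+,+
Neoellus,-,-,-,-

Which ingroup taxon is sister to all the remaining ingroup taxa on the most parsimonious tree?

The outgroup has state '-' for every character, so '+' is the derived state throughout.
I: derived state '+' in Heliooma and Microoma only — synapomorphy for {Heliooma, Microoma}.
II: derived state '+' in Cyanion only — an autapomorphy, so it tells us nothing about relationships among taxa.
III: derived state '+' in Heliooma only — an autapomorphy, so it tells us nothing about relationships among taxa.
IV: derived state '+' in Cyanion, Heliooma, and Microoma only — synapomorphy for {Cyanion, Heliooma, Microoma}.
Most parsimonious ingroup topology: (((Microoma,Heliooma),Cyanion),Neoellus).
Neoellus is sister to the clade containing all other ingroup taxa, so it is the earliest-diverging (most basal) ingroup lineage.

Neoellus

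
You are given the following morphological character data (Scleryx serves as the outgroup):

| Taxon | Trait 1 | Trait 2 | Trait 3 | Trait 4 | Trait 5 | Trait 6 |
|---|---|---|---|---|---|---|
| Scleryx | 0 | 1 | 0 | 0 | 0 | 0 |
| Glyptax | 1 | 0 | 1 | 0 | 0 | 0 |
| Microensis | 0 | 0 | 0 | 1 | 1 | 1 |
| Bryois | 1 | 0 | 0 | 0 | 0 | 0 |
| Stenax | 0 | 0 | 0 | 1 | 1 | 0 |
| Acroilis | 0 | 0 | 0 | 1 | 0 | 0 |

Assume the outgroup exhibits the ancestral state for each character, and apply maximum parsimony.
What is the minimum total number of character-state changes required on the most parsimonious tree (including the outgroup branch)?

6

Character polarity is set by the outgroup: the derived state is whichever differs from the outgroup's state, so for Trait 2 the derived state is '0', and for the remaining characters it is '1'.
Trait 1 (derived state '1') is shared by Bryois and Glyptax — a synapomorphy uniting that clade.
All ingroup taxa share the derived state '0' for Trait 2; it defines the ingroup but does not resolve relationships within it.
Trait 3 (derived state '1') is unique to Glyptax (autapomorphy; uninformative for grouping).
Trait 4: derived state '1' in Acroilis, Microensis, and Stenax only — synapomorphy for {Acroilis, Microensis, Stenax}.
Trait 5 (derived state '1') is shared by Microensis and Stenax — a synapomorphy uniting that clade.
Trait 6 (derived state '1') is unique to Microensis (autapomorphy; uninformative for grouping).
Most parsimonious ingroup topology: ((Glyptax,Bryois),((Microensis,Stenax),Acroilis)).
Changes per character on this tree: Trait 1: 1; Trait 2: 1; Trait 3: 1; Trait 4: 1; Trait 5: 1; Trait 6: 1.
Total = 6.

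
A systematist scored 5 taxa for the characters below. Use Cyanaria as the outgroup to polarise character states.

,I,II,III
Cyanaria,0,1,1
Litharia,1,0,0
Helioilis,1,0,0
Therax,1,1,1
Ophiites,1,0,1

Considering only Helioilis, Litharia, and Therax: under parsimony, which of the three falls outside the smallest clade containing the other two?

Therax

Character polarity is set by the outgroup: the derived state is whichever differs from the outgroup's state, so for II, III the derived state is '0', and for the remaining characters it is '1'.
All ingroup taxa share the derived state '1' for I; it defines the ingroup but does not resolve relationships within it.
Only Helioilis, Litharia, and Ophiites show the derived state '0' for II, supporting them as a clade.
III (derived state '0') is shared by Helioilis and Litharia — a synapomorphy uniting that clade.
Most parsimonious ingroup topology: (((Litharia,Helioilis),Ophiites),Therax).
Litharia and Helioilis share a more recent common ancestor with each other than either does with Therax, so Therax is the least closely related of the three.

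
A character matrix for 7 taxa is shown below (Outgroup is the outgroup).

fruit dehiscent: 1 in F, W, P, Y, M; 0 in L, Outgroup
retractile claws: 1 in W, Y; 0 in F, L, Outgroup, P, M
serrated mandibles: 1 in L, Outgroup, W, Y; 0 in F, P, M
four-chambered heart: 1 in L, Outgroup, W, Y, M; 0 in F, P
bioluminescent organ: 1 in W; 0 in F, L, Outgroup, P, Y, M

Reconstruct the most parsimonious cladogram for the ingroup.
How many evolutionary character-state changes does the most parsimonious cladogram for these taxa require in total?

5

Character polarity is set by the outgroup: the derived state is whichever differs from the outgroup's state, so for serrated mandibles, four-chambered heart the derived state is '0', and for the remaining characters it is '1'.
fruit dehiscent (derived state '1') is shared by F, M, P, W, and Y — a synapomorphy uniting that clade.
Only W and Y show the derived state '1' for retractile claws, supporting them as a clade.
serrated mandibles (derived state '0') is shared by F, M, and P — a synapomorphy uniting that clade.
four-chambered heart: derived state '0' in F and P only — synapomorphy for {F, P}.
bioluminescent organ (derived state '1') is unique to W (autapomorphy; uninformative for grouping).
Most parsimonious ingroup topology: (((Y,W),(M,(F,P))),L).
Changes per character on this tree: fruit dehiscent: 1; retractile claws: 1; serrated mandibles: 1; four-chambered heart: 1; bioluminescent organ: 1.
Total = 5.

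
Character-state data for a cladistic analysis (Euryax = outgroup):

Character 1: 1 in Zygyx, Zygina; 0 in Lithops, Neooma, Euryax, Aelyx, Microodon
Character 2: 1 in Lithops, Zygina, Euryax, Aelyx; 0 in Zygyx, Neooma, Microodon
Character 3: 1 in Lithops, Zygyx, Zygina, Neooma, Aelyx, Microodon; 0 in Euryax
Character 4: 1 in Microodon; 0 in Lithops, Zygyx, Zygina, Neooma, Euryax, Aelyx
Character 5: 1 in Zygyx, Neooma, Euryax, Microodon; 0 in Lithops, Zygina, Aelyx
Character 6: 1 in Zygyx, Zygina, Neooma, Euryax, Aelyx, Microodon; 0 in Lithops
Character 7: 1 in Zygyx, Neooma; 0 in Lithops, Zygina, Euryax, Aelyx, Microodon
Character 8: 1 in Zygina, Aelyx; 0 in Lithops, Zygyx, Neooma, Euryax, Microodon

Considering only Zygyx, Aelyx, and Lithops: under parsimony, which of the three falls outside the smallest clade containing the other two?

Zygyx

Character polarity is set by the outgroup: the derived state is whichever differs from the outgroup's state, so for Character 2, Character 5, Character 6 the derived state is '0', and for the remaining characters it is '1'.
Character 1 groups Zygina and Zygyx, which is incompatible with the clades supported by the remaining characters; treating it as convergent (homoplasy) costs fewer steps than any alternative tree.
Only Microodon, Neooma, and Zygyx show the derived state '0' for Character 2, supporting them as a clade.
Character 3 (derived state '1') is shared by all ingroup taxa — unites the whole ingroup.
Character 4: derived state '1' in Microodon only — an autapomorphy, so it tells us nothing about relationships among taxa.
Character 5: derived state '0' in Aelyx, Lithops, and Zygina only — synapomorphy for {Aelyx, Lithops, Zygina}.
Character 6: derived state '0' in Lithops only — an autapomorphy, so it tells us nothing about relationships among taxa.
Character 7: derived state '1' in Neooma and Zygyx only — synapomorphy for {Neooma, Zygyx}.
Character 8: derived state '1' in Aelyx and Zygina only — synapomorphy for {Aelyx, Zygina}.
Most parsimonious ingroup topology: (((Zygina,Aelyx),Lithops),((Zygyx,Neooma),Microodon)).
Lithops and Aelyx share a more recent common ancestor with each other than either does with Zygyx, so Zygyx is the least closely related of the three.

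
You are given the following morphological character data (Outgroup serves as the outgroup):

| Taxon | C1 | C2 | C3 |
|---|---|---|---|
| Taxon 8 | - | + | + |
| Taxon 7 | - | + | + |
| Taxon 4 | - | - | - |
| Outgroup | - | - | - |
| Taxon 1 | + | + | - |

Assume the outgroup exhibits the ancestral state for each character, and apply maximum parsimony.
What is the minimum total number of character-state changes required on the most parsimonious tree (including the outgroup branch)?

The outgroup has state '-' for every character, so '+' is the derived state throughout.
C1: derived state '+' in Taxon 1 only — an autapomorphy, so it tells us nothing about relationships among taxa.
Only Taxon 1, Taxon 7, and Taxon 8 show the derived state '+' for C2, supporting them as a clade.
C3 (derived state '+') is shared by Taxon 7 and Taxon 8 — a synapomorphy uniting that clade.
Most parsimonious ingroup topology: (Taxon 4,(Taxon 1,(Taxon 7,Taxon 8))).
Changes per character on this tree: C1: 1; C2: 1; C3: 1.
Total = 3.

3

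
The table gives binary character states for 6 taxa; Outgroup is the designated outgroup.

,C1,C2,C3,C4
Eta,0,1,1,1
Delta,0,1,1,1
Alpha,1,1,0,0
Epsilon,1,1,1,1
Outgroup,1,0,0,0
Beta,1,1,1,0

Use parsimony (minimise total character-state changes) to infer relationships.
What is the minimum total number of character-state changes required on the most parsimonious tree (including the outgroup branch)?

Character polarity is set by the outgroup: the derived state is whichever differs from the outgroup's state, so for C1 the derived state is '0', and for the remaining characters it is '1'.
Only Delta and Eta show the derived state '0' for C1, supporting them as a clade.
All ingroup taxa share the derived state '1' for C2; it defines the ingroup but does not resolve relationships within it.
C3 (derived state '1') is shared by Beta, Delta, Epsilon, and Eta — a synapomorphy uniting that clade.
C4 (derived state '1') is shared by Delta, Epsilon, and Eta — a synapomorphy uniting that clade.
Most parsimonious ingroup topology: ((((Delta,Eta),Epsilon),Beta),Alpha).
Changes per character on this tree: C1: 1; C2: 1; C3: 1; C4: 1.
Total = 4.

4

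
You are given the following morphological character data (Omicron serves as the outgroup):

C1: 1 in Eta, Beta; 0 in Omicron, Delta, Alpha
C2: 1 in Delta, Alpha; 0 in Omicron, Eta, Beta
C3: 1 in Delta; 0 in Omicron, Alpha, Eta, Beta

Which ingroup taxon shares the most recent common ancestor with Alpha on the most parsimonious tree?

Delta

The outgroup has state '0' for every character, so '1' is the derived state throughout.
Only Beta and Eta show the derived state '1' for C1, supporting them as a clade.
Only Alpha and Delta show the derived state '1' for C2, supporting them as a clade.
C3 (derived state '1') is unique to Delta (autapomorphy; uninformative for grouping).
Most parsimonious ingroup topology: ((Delta,Alpha),(Eta,Beta)).
Alpha and Delta form a cherry on this tree, so they are sister taxa.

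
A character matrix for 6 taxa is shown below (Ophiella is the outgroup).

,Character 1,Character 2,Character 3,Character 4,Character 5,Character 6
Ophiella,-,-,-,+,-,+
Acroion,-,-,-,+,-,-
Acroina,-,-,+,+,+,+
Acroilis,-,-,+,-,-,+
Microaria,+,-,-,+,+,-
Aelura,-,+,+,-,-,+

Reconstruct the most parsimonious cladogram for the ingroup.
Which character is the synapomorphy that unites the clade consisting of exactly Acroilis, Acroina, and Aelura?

Character polarity is set by the outgroup: the derived state is whichever differs from the outgroup's state, so for Character 4, Character 6 the derived state is '-', and for the remaining characters it is '+'.
Character 1 (derived state '+') is unique to Microaria (autapomorphy; uninformative for grouping).
Character 2 (derived state '+') is unique to Aelura (autapomorphy; uninformative for grouping).
Only Acroilis, Acroina, and Aelura show the derived state '+' for Character 3, supporting them as a clade.
Character 4 (derived state '-') is shared by Acroilis and Aelura — a synapomorphy uniting that clade.
Character 5 (state '+') occurs in Acroina and Microaria but conflicts with the nesting implied by the other characters — most parsimoniously interpreted as homoplasy.
Only Acroion and Microaria show the derived state '-' for Character 6, supporting them as a clade.
Most parsimonious ingroup topology: ((Acroion,Microaria),(Acroina,(Acroilis,Aelura))).
The clade {Acroilis, Acroina, Aelura} is supported by Character 3: its derived state '+' occurs in exactly those taxa and in no other taxon (including the outgroup).

Character 3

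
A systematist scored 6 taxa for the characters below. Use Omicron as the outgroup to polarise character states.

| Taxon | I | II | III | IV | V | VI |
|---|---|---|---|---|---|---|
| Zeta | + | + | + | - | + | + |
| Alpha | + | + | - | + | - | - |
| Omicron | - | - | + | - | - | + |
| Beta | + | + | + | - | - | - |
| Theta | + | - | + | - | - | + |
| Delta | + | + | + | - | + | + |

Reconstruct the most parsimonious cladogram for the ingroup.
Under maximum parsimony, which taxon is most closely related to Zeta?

Character polarity is set by the outgroup: the derived state is whichever differs from the outgroup's state, so for III, VI the derived state is '-', and for the remaining characters it is '+'.
I (derived state '+') is shared by all ingroup taxa — unites the whole ingroup.
Only Alpha, Beta, Delta, and Zeta show the derived state '+' for II, supporting them as a clade.
III: derived state '-' in Alpha only — an autapomorphy, so it tells us nothing about relationships among taxa.
IV: derived state '+' in Alpha only — an autapomorphy, so it tells us nothing about relationships among taxa.
V: derived state '+' in Delta and Zeta only — synapomorphy for {Delta, Zeta}.
VI: derived state '-' in Alpha and Beta only — synapomorphy for {Alpha, Beta}.
Most parsimonious ingroup topology: (((Beta,Alpha),(Zeta,Delta)),Theta).
Zeta and Delta form a cherry on this tree, so they are sister taxa.

Delta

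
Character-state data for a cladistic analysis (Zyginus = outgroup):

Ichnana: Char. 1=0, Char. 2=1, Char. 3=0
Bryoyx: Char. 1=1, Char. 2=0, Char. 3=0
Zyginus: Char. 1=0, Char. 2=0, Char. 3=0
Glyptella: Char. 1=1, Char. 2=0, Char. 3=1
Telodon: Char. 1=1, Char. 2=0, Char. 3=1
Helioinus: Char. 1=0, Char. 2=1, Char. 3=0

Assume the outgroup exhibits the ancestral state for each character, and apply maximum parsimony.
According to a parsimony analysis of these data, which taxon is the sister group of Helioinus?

Ichnana

The outgroup has state '0' for every character, so '1' is the derived state throughout.
Char. 1 (derived state '1') is shared by Bryoyx, Glyptella, and Telodon — a synapomorphy uniting that clade.
Char. 2 (derived state '1') is shared by Helioinus and Ichnana — a synapomorphy uniting that clade.
Char. 3: derived state '1' in Glyptella and Telodon only — synapomorphy for {Glyptella, Telodon}.
Most parsimonious ingroup topology: ((Bryoyx,(Telodon,Glyptella)),(Helioinus,Ichnana)).
Helioinus and Ichnana form a cherry on this tree, so they are sister taxa.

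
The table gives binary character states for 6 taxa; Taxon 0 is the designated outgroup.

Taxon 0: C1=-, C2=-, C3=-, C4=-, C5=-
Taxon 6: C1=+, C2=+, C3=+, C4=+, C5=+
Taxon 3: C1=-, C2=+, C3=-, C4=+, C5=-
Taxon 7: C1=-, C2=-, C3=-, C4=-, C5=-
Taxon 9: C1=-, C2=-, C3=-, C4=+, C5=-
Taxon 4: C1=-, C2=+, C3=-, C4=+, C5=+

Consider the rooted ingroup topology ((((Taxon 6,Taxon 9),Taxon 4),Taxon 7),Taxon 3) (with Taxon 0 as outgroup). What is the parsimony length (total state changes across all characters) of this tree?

Map each character onto ((((Taxon 6,Taxon 9),Taxon 4),Taxon 7),Taxon 3) (rooted by Taxon 0) and count the minimum state changes it requires (Fitch parsimony):
C1: 1; C2: 3; C3: 1; C4: 2; C5: 2.
Total tree length = 9.

9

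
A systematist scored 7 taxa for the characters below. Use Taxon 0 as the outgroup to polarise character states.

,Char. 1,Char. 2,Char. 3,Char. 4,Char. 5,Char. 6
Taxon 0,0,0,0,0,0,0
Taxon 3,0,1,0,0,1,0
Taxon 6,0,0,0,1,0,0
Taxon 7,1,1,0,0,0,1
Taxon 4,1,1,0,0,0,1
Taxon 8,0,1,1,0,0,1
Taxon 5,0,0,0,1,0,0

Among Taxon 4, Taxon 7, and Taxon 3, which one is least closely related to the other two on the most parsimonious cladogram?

Taxon 3

The outgroup has state '0' for every character, so '1' is the derived state throughout.
Char. 1: derived state '1' in Taxon 4 and Taxon 7 only — synapomorphy for {Taxon 4, Taxon 7}.
Char. 2 (derived state '1') is shared by Taxon 3, Taxon 4, Taxon 7, and Taxon 8 — a synapomorphy uniting that clade.
Char. 3: derived state '1' in Taxon 8 only — an autapomorphy, so it tells us nothing about relationships among taxa.
Only Taxon 5 and Taxon 6 show the derived state '1' for Char. 4, supporting them as a clade.
Char. 5 (derived state '1') is unique to Taxon 3 (autapomorphy; uninformative for grouping).
Char. 6 (derived state '1') is shared by Taxon 4, Taxon 7, and Taxon 8 — a synapomorphy uniting that clade.
Most parsimonious ingroup topology: ((Taxon 3,((Taxon 7,Taxon 4),Taxon 8)),(Taxon 6,Taxon 5)).
Taxon 4 and Taxon 7 share a more recent common ancestor with each other than either does with Taxon 3, so Taxon 3 is the least closely related of the three.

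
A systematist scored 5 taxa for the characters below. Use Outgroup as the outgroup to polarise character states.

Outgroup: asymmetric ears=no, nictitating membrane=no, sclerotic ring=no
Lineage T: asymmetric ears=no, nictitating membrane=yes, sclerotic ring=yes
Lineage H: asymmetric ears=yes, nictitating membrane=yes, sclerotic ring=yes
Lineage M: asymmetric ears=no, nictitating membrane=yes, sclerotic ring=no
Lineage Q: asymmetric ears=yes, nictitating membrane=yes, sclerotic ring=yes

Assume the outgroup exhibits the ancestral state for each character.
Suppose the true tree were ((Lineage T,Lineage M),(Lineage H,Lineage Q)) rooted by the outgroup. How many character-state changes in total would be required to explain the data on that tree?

4

Map each character onto ((Lineage T,Lineage M),(Lineage H,Lineage Q)) (rooted by Outgroup) and count the minimum state changes it requires (Fitch parsimony):
asymmetric ears: 1; nictitating membrane: 1; sclerotic ring: 2.
Total tree length = 4.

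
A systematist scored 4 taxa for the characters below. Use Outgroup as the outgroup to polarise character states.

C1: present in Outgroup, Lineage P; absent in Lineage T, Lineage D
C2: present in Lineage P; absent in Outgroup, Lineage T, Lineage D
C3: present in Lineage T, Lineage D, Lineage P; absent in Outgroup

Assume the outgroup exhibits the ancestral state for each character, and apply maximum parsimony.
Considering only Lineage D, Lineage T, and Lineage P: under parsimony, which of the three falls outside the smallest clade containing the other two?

Character polarity is set by the outgroup: the derived state is whichever differs from the outgroup's state, so for C1 the derived state is 'absent', and for the remaining characters it is 'present'.
C1: derived state 'absent' in Lineage D and Lineage T only — synapomorphy for {Lineage D, Lineage T}.
C2 (derived state 'present') is unique to Lineage P (autapomorphy; uninformative for grouping).
All ingroup taxa share the derived state 'present' for C3; it defines the ingroup but does not resolve relationships within it.
Most parsimonious ingroup topology: ((Lineage T,Lineage D),Lineage P).
Lineage T and Lineage D share a more recent common ancestor with each other than either does with Lineage P, so Lineage P is the least closely related of the three.

Lineage P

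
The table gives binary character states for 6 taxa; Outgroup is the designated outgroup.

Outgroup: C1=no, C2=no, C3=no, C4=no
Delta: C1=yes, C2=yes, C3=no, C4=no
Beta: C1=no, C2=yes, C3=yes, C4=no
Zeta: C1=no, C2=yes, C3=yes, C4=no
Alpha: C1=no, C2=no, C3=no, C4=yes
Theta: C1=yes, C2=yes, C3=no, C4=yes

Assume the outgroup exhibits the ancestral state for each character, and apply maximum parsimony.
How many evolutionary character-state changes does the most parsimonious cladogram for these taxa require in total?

The outgroup has state 'no' for every character, so 'yes' is the derived state throughout.
Only Delta and Theta show the derived state 'yes' for C1, supporting them as a clade.
C2: derived state 'yes' in Beta, Delta, Theta, and Zeta only — synapomorphy for {Beta, Delta, Theta, Zeta}.
Only Beta and Zeta show the derived state 'yes' for C3, supporting them as a clade.
C4 groups Alpha and Theta, which is incompatible with the clades supported by the remaining characters; treating it as convergent (homoplasy) costs fewer steps than any alternative tree.
Most parsimonious ingroup topology: (((Delta,Theta),(Beta,Zeta)),Alpha).
Changes per character on this tree: C1: 1; C2: 1; C3: 1; C4: 2.
Total = 5.

5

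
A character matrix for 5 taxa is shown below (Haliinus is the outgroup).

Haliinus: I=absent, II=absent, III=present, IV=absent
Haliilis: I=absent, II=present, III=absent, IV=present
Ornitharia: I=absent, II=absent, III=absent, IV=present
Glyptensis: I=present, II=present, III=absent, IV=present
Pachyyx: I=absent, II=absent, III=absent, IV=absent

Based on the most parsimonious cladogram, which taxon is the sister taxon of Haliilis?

Character polarity is set by the outgroup: the derived state is whichever differs from the outgroup's state, so for III the derived state is 'absent', and for the remaining characters it is 'present'.
I (derived state 'present') is unique to Glyptensis (autapomorphy; uninformative for grouping).
II (derived state 'present') is shared by Glyptensis and Haliilis — a synapomorphy uniting that clade.
III (derived state 'absent') is shared by all ingroup taxa — unites the whole ingroup.
IV (derived state 'present') is shared by Glyptensis, Haliilis, and Ornitharia — a synapomorphy uniting that clade.
Most parsimonious ingroup topology: (((Haliilis,Glyptensis),Ornitharia),Pachyyx).
Haliilis and Glyptensis form a cherry on this tree, so they are sister taxa.

Glyptensis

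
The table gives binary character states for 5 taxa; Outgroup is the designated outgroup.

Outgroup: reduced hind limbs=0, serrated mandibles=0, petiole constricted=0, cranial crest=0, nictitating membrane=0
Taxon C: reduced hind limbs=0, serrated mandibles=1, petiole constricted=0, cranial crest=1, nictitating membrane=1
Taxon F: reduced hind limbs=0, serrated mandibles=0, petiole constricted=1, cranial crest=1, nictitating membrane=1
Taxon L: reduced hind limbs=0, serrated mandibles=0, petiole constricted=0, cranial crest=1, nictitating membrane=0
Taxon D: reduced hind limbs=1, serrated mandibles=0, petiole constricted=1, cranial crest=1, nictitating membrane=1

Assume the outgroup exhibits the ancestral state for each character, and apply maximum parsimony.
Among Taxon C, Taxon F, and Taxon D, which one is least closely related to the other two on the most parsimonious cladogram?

The outgroup has state '0' for every character, so '1' is the derived state throughout.
reduced hind limbs (derived state '1') is unique to Taxon D (autapomorphy; uninformative for grouping).
serrated mandibles: derived state '1' in Taxon C only — an autapomorphy, so it tells us nothing about relationships among taxa.
petiole constricted (derived state '1') is shared by Taxon D and Taxon F — a synapomorphy uniting that clade.
All ingroup taxa share the derived state '1' for cranial crest; it defines the ingroup but does not resolve relationships within it.
nictitating membrane (derived state '1') is shared by Taxon C, Taxon D, and Taxon F — a synapomorphy uniting that clade.
Most parsimonious ingroup topology: ((Taxon C,(Taxon F,Taxon D)),Taxon L).
Taxon F and Taxon D share a more recent common ancestor with each other than either does with Taxon C, so Taxon C is the least closely related of the three.

Taxon C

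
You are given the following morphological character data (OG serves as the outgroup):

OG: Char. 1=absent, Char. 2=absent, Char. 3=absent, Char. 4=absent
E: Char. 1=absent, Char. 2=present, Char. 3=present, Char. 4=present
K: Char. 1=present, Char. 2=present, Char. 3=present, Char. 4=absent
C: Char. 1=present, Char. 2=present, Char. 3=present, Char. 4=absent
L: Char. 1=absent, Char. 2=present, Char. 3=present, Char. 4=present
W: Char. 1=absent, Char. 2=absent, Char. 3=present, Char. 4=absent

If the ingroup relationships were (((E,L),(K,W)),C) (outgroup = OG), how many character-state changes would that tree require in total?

6

Map each character onto (((E,L),(K,W)),C) (rooted by OG) and count the minimum state changes it requires (Fitch parsimony):
Char. 1: 2; Char. 2: 2; Char. 3: 1; Char. 4: 1.
Total tree length = 6.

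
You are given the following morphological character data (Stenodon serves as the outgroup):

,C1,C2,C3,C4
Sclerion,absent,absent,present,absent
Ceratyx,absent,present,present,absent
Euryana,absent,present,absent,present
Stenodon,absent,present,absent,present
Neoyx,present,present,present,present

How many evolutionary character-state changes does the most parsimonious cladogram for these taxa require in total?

4

Character polarity is set by the outgroup: the derived state is whichever differs from the outgroup's state, so for C2, C4 the derived state is 'absent', and for the remaining characters it is 'present'.
C1: derived state 'present' in Neoyx only — an autapomorphy, so it tells us nothing about relationships among taxa.
C2: derived state 'absent' in Sclerion only — an autapomorphy, so it tells us nothing about relationships among taxa.
Only Ceratyx, Neoyx, and Sclerion show the derived state 'present' for C3, supporting them as a clade.
C4 (derived state 'absent') is shared by Ceratyx and Sclerion — a synapomorphy uniting that clade.
Most parsimonious ingroup topology: (((Sclerion,Ceratyx),Neoyx),Euryana).
Changes per character on this tree: C1: 1; C2: 1; C3: 1; C4: 1.
Total = 4.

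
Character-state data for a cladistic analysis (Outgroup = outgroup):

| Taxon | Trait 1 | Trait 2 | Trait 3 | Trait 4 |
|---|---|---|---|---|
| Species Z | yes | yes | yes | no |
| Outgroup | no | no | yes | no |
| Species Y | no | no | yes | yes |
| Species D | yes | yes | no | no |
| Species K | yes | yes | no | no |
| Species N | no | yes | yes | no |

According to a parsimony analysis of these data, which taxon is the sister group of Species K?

Species D

Character polarity is set by the outgroup: the derived state is whichever differs from the outgroup's state, so for Trait 3 the derived state is 'no', and for the remaining characters it is 'yes'.
Trait 1 (derived state 'yes') is shared by Species D, Species K, and Species Z — a synapomorphy uniting that clade.
Trait 2: derived state 'yes' in Species D, Species K, Species N, and Species Z only — synapomorphy for {Species D, Species K, Species N, Species Z}.
Only Species D and Species K show the derived state 'no' for Trait 3, supporting them as a clade.
Trait 4 (derived state 'yes') is unique to Species Y (autapomorphy; uninformative for grouping).
Most parsimonious ingroup topology: ((Species N,((Species K,Species D),Species Z)),Species Y).
Species K and Species D form a cherry on this tree, so they are sister taxa.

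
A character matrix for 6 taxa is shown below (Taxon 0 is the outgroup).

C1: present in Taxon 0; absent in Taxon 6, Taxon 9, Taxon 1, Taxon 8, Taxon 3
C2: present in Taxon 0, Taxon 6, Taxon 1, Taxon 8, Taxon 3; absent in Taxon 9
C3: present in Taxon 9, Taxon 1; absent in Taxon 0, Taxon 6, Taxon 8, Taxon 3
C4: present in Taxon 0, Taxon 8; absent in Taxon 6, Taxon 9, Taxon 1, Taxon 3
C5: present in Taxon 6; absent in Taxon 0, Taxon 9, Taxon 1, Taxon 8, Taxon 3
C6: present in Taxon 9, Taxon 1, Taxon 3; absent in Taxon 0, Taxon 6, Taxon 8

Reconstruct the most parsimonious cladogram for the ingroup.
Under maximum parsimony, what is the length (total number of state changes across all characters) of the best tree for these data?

Character polarity is set by the outgroup: the derived state is whichever differs from the outgroup's state, so for C1, C2, C4 the derived state is 'absent', and for the remaining characters it is 'present'.
All ingroup taxa share the derived state 'absent' for C1; it defines the ingroup but does not resolve relationships within it.
C2 (derived state 'absent') is unique to Taxon 9 (autapomorphy; uninformative for grouping).
C3: derived state 'present' in Taxon 1 and Taxon 9 only — synapomorphy for {Taxon 1, Taxon 9}.
C4 (derived state 'absent') is shared by Taxon 1, Taxon 3, Taxon 6, and Taxon 9 — a synapomorphy uniting that clade.
C5: derived state 'present' in Taxon 6 only — an autapomorphy, so it tells us nothing about relationships among taxa.
C6 (derived state 'present') is shared by Taxon 1, Taxon 3, and Taxon 9 — a synapomorphy uniting that clade.
Most parsimonious ingroup topology: ((Taxon 6,((Taxon 9,Taxon 1),Taxon 3)),Taxon 8).
Changes per character on this tree: C1: 1; C2: 1; C3: 1; C4: 1; C5: 1; C6: 1.
Total = 6.

6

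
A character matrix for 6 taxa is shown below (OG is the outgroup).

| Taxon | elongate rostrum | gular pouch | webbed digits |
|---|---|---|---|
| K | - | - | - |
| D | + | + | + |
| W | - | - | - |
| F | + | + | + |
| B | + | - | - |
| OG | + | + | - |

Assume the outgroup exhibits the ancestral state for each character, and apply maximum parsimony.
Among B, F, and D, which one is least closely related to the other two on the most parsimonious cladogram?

Character polarity is set by the outgroup: the derived state is whichever differs from the outgroup's state, so for elongate rostrum, gular pouch the derived state is '-', and for the remaining characters it is '+'.
Only K and W show the derived state '-' for elongate rostrum, supporting them as a clade.
gular pouch: derived state '-' in B, K, and W only — synapomorphy for {B, K, W}.
webbed digits: derived state '+' in D and F only — synapomorphy for {D, F}.
Most parsimonious ingroup topology: ((F,D),(B,(W,K))).
D and F share a more recent common ancestor with each other than either does with B, so B is the least closely related of the three.

B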